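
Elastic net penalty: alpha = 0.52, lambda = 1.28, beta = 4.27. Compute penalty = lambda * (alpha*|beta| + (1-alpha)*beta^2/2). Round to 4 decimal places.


alpha * |beta| = 0.52 * 4.27 = 2.2204.
(1-alpha) * beta^2/2 = 0.48 * 18.2329/2 = 4.3759.
Total = 1.28 * (2.2204 + 4.3759) = 8.4433.

8.4433


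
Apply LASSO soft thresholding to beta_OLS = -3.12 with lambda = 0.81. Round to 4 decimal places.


|beta_OLS| = 3.12.
lambda = 0.81.
Since |beta| > lambda, coefficient = sign(beta)*(|beta| - lambda) = -2.3100.
Result = -2.3100.

-2.3100


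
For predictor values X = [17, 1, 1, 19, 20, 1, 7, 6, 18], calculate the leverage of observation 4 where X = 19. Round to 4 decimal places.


Compute xbar = 10.0000 with n = 9 observations.
SXX = 562.0000.
Leverage = 1/9 + (19 - 10.0000)^2/562.0000 = 0.2552.

0.2552


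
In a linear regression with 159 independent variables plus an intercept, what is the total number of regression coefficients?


Including the intercept, the model has 159 predictor coefficients + 1 intercept.
Total = 160.

160


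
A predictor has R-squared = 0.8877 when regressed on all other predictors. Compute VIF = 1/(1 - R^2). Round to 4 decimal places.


Denominator: 1 - 0.8877 = 0.1123.
VIF = 1 / 0.1123 = 8.9047.

8.9047


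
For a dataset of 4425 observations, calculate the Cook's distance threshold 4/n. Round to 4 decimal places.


Cook's distance cutoff = 4/n = 4/4425.
= 0.0009.

0.0009


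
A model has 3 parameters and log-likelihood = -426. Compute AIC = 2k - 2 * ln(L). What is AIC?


AIC = 2k - 2*loglik = 2(3) - 2(-426).
= 6 + 852 = 858.

858


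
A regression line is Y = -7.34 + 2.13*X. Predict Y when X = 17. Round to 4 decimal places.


Substitute X = 17 into the equation:
Y = -7.34 + 2.13 * 17 = -7.34 + 36.2100 = 28.8700.

28.8700


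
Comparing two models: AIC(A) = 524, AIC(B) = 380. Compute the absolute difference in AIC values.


|AIC_A - AIC_B| = |524 - 380| = 144.
Model B is preferred (lower AIC).

144


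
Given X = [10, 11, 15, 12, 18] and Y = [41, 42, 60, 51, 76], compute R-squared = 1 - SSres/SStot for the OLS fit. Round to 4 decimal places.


Fit the OLS line: b0 = -3.9813, b1 = 4.3925.
SSres = 16.2056.
SStot = 842.0000.
R^2 = 1 - 16.2056/842.0000 = 0.9808.

0.9808


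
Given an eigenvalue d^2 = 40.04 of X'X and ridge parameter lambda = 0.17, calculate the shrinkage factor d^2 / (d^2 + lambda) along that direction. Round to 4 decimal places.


Denominator = d^2 + lambda = 40.04 + 0.17 = 40.2100.
Shrinkage = 40.04 / 40.2100 = 0.9958.

0.9958


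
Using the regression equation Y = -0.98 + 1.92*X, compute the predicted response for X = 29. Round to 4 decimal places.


Substitute X = 29 into the equation:
Y = -0.98 + 1.92 * 29 = -0.98 + 55.6800 = 54.7000.

54.7000


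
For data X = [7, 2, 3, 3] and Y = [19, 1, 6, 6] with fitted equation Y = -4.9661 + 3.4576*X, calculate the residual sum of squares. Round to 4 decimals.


For each point, residual = actual - predicted.
Residuals: [-0.2371, -0.9491, 0.5933, 0.5933].
Sum of squared residuals = 1.6610.

1.6610


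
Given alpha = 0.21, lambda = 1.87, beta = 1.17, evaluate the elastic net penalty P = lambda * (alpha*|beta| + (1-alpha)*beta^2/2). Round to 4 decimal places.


alpha * |beta| = 0.21 * 1.17 = 0.2457.
(1-alpha) * beta^2/2 = 0.79 * 1.3689/2 = 0.5407.
Total = 1.87 * (0.2457 + 0.5407) = 1.4706.

1.4706


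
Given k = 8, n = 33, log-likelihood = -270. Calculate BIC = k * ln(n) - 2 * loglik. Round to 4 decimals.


Compute k*ln(n) = 8*ln(33) = 8*3.496508 = 27.972064.
Then -2*loglik = 540.
BIC = 27.972064 + 540 = 567.972064, which rounds to 567.9721.

567.9721


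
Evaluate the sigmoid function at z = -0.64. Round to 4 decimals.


First, exp(0.6400) = 1.8965.
Then sigma(z) = 1/(1 + 1.8965) = 0.3452.

0.3452


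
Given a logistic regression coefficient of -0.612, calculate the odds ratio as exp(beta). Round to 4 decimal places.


exp(-0.612) = 0.5423.
So the odds ratio is 0.5423.

0.5423


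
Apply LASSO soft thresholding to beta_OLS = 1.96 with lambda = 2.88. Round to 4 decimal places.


Check: |1.96| = 1.96 vs lambda = 2.88.
Since |beta| <= lambda, the coefficient is set to 0.
Soft-thresholded coefficient = 0.0000.

0.0000


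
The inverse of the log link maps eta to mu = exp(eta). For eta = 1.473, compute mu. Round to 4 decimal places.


mu = exp(eta) = exp(1.473).
= 4.3623.

4.3623


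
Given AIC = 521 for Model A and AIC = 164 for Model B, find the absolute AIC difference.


Compute |521 - 164| = 357.
Model B has the smaller AIC.

357


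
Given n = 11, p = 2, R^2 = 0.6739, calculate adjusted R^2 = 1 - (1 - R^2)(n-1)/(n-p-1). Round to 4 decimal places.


Using the formula:
(1 - 0.6739) = 0.3261.
Multiply by 10/8: 0.3261 * 10 = 3.2610, then 3.2610 / 8 = 0.4076.
Adj R^2 = 1 - 0.4076 = 0.5924.

0.5924


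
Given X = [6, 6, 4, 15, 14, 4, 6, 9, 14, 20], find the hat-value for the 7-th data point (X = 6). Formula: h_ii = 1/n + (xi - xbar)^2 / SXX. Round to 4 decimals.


Mean of X: xbar = 9.8000.
SXX = 277.6000.
For X = 6: h = 1/10 + (6 - 9.8000)^2/277.6000 = 0.1520.

0.1520


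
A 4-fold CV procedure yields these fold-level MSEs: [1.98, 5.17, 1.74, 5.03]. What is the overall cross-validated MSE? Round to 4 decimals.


Total MSE across folds = 13.9200.
CV-MSE = 13.9200/4 = 3.4800.

3.4800


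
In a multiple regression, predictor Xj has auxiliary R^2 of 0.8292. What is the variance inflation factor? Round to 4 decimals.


VIF = 1 / (1 - 0.8292).
= 1 / 0.1708 = 5.8548.

5.8548


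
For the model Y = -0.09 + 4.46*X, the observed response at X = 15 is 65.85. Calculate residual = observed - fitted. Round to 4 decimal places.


Fitted value at X = 15 is yhat = -0.09 + 4.46*15 = 66.8100.
Residual = 65.85 - 66.8100 = -0.9600.

-0.9600


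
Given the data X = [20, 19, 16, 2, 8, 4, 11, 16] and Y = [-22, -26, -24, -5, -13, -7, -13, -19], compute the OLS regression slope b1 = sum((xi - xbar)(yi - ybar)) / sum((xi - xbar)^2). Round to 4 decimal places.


Calculate xbar = 12.0000, ybar = -16.1250.
S_xx = 326.0000, S_xy = -359.0000.
Using b1 = S_xy / S_xx = -359.0000 / 326.0000, we get b1 = -1.1012.

-1.1012


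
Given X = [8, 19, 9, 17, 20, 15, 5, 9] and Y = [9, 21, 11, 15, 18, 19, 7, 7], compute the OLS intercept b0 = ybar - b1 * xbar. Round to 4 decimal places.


The slope is b1 = 0.9035.
Sample means are xbar = 12.7500 and ybar = 13.3750.
Intercept: b0 = 13.3750 - (0.9035)(12.7500) = 1.8548.

1.8548


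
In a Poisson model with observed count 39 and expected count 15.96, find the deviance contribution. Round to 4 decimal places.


First: ln(39/15.96) = 0.893476.
Then: 39 * 0.893476 = 34.845564.
y - mu = 39 - 15.96 = 23.04.
D = 2(34.845564 - 23.04) = 23.611128, which rounds to 23.6111.

23.6111


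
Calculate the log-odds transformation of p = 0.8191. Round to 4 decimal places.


1 - p = 0.1809.
p/(1-p) = 4.5279.
logit = ln(4.5279) = 1.5103.

1.5103


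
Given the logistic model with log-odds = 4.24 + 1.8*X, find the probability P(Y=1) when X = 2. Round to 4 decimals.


z = 4.24 + 1.8 * 2 = 7.8400.
Sigmoid: P = 1 / (1 + exp(-7.8400)) = 0.9996.

0.9996


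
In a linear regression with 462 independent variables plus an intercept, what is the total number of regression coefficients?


Total coefficients = number of predictors + 1 (for the intercept).
= 462 + 1 = 463.

463


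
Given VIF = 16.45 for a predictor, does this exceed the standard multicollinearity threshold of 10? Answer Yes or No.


Check: VIF = 16.45 vs threshold = 10.
Since 16.45 >= 10, the answer is Yes.

Yes


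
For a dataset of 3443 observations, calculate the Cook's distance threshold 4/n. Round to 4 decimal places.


Cook's distance cutoff = 4/n = 4/3443.
= 0.0012.

0.0012


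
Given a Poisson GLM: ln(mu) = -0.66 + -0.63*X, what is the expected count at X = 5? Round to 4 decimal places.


eta = -0.66 + -0.63 * 5 = -3.8100.
mu = exp(-3.8100) = 0.0221.

0.0221


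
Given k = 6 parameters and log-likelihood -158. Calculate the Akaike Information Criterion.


AIC = 2*6 - 2*(-158).
= 12 + 316 = 328.

328


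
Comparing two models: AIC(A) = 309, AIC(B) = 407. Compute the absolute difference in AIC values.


Compute |309 - 407| = 98.
Model A has the smaller AIC.

98


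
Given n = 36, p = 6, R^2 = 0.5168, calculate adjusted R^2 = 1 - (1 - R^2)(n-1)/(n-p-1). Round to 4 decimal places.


Adjusted R^2 = 1 - (1 - R^2) * (n-1)/(n-p-1).
(1 - R^2) = 0.4832.
(n-1)/(n-p-1) = 35/29.
(1 - R^2) * (n-1) = 0.4832 * 35 = 16.9120.
Divide by (n-p-1): 16.9120 / 29 = 0.5832.
Adj R^2 = 1 - 0.5832 = 0.4168.

0.4168


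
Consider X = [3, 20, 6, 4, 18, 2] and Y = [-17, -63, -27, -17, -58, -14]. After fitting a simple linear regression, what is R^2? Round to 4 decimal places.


The fitted line is Y = -8.3922 + -2.7481*X.
SSres = 10.4675, SStot = 2433.3333.
R^2 = 1 - SSres/SStot = 0.9957.

0.9957


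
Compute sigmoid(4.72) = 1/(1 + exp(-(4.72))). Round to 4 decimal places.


Compute exp(-4.7200) = 0.0089.
Sigmoid = 1 / (1 + 0.0089) = 1 / 1.0089 = 0.9912.

0.9912


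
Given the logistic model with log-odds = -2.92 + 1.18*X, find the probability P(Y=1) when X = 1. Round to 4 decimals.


z = -2.92 + 1.18 * 1 = -1.7400.
Sigmoid: P = 1 / (1 + exp(1.7400)) = 0.1493.

0.1493


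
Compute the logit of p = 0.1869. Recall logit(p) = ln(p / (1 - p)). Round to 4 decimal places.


1 - p = 0.8131.
p/(1-p) = 0.2299.
logit = ln(0.2299) = -1.4703.

-1.4703


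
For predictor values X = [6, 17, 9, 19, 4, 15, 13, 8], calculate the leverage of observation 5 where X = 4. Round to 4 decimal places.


Compute xbar = 11.3750 with n = 8 observations.
SXX = 205.8750.
Leverage = 1/8 + (4 - 11.3750)^2/205.8750 = 0.3892.

0.3892


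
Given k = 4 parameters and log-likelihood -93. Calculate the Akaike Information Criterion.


AIC = 2*4 - 2*(-93).
= 8 + 186 = 194.

194


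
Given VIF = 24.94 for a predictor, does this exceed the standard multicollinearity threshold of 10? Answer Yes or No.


Compare VIF = 24.94 to the threshold of 10.
24.94 >= 10, so the answer is Yes.

Yes


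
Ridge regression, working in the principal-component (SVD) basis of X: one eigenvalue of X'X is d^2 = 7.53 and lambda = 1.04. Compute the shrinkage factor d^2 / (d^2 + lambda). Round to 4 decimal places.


d^2 + lambda = 7.53 + 1.04 = 8.5700.
Shrinkage factor = 7.53/8.5700 = 0.8786.

0.8786


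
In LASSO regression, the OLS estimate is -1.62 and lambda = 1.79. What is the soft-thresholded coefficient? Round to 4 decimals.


|beta_OLS| = 1.62.
lambda = 1.79.
Since |beta| <= lambda, the coefficient is set to 0.
Result = 0.0000.

0.0000


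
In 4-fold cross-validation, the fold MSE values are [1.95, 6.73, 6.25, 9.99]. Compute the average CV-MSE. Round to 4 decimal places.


Sum of fold MSEs = 24.9200.
Average = 24.9200 / 4 = 6.2300.

6.2300


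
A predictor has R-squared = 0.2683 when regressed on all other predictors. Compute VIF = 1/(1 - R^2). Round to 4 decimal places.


Denominator: 1 - 0.2683 = 0.7317.
VIF = 1 / 0.7317 = 1.3667.

1.3667


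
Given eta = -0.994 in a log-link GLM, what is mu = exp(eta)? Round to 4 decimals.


Apply the inverse link:
mu = e^-0.994 = 0.3701.

0.3701


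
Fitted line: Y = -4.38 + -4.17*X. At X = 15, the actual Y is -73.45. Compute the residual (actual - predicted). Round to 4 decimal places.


Predicted = -4.38 + -4.17 * 15 = -66.9300.
Residual = -73.45 - -66.9300 = -6.5200.

-6.5200


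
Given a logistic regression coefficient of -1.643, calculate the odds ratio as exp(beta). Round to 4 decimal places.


Odds ratio = exp(beta) = exp(-1.643).
= 0.1934.

0.1934


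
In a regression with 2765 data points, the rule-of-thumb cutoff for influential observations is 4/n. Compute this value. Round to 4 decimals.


The threshold is 4/n.
4/2765 = 0.0014.

0.0014


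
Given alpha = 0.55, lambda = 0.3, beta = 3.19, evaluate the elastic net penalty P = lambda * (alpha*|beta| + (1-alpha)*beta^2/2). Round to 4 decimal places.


Compute:
L1 = 0.55 * 3.19 = 1.7545.
L2 = 0.45 * 3.19^2 / 2 = 2.2896.
Penalty = 0.3 * (1.7545 + 2.2896) = 1.2132.

1.2132


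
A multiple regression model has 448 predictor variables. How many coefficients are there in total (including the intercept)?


Including the intercept, the model has 448 predictor coefficients + 1 intercept.
Total = 449.

449


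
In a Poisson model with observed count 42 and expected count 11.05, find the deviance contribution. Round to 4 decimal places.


Compute y*ln(y/mu) = 42*ln(42/11.05) = 42*1.335239 = 56.080038.
y - mu = 30.95.
D = 2*(56.080038 - (30.95)) = 50.260076, which rounds to 50.2601.

50.2601


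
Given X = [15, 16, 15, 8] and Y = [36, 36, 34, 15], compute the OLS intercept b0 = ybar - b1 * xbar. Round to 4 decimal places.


The slope is b1 = 2.7439.
Sample means are xbar = 13.5000 and ybar = 30.2500.
Intercept: b0 = 30.2500 - (2.7439)(13.5000) = -6.7927.

-6.7927


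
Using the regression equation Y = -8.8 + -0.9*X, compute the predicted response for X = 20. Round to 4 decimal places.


Plug X = 20 into Y = -8.8 + -0.9*X:
Y = -8.8 + -18.0000 = -26.8000.

-26.8000


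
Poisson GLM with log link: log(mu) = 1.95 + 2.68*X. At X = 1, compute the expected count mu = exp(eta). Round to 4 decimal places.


Linear predictor: eta = 1.95 + (2.68)(1) = 4.6300.
Expected count: mu = exp(4.6300) = 102.5141.

102.5141


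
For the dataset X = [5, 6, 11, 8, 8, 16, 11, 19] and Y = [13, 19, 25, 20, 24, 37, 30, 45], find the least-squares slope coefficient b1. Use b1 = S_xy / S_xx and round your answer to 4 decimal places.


First compute the means: xbar = 10.5000, ybar = 26.6250.
Then S_xx = sum((xi - xbar)^2) = 166.0000.
S_xy = sum((xi - xbar)(yi - ybar)) = 346.5000.
b1 = S_xy / S_xx = 346.5000 / 166.0000 = 2.0873.

2.0873


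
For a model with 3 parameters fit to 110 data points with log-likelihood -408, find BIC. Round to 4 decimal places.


ln(110) = 4.700480.
k * ln(n) = 3 * 4.700480 = 14.101440.
-2L = 816.
BIC = 14.101440 + 816 = 830.101440, which rounds to 830.1014.

830.1014


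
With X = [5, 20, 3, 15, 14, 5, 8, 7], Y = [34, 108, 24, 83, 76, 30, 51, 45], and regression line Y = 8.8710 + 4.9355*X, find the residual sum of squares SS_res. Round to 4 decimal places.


Compute predicted values, then residuals = yi - yhat_i.
Residuals: [0.4515, 0.4190, 0.3225, 0.0965, -1.9680, -3.5485, 2.6450, 1.5805].
SSres = sum(residual^2) = 26.4516.

26.4516


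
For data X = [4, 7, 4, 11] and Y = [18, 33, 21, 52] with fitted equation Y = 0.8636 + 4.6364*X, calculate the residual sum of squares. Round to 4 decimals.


Compute predicted values, then residuals = yi - yhat_i.
Residuals: [-1.4092, -0.3184, 1.5908, 0.1360].
SSres = sum(residual^2) = 4.6364.

4.6364


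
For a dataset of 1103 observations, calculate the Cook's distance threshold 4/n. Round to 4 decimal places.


The threshold is 4/n.
4/1103 = 0.0036.

0.0036


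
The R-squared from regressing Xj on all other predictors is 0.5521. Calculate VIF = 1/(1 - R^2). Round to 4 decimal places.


Denominator: 1 - 0.5521 = 0.4479.
VIF = 1 / 0.4479 = 2.2326.

2.2326


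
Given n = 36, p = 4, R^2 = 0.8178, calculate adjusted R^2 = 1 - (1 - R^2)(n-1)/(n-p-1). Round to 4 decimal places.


Adjusted R^2 = 1 - (1 - R^2) * (n-1)/(n-p-1).
(1 - R^2) = 0.1822.
(n-1)/(n-p-1) = 35/31.
(1 - R^2) * (n-1) = 0.1822 * 35 = 6.3770.
Divide by (n-p-1): 6.3770 / 31 = 0.2057.
Adj R^2 = 1 - 0.2057 = 0.7943.

0.7943


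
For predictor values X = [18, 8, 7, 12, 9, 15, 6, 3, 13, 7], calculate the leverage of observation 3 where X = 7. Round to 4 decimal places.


n = 10, xbar = 9.8000.
SXX = sum((xi - xbar)^2) = 189.6000.
h = 1/10 + (7 - 9.8000)^2 / 189.6000 = 0.1414.

0.1414


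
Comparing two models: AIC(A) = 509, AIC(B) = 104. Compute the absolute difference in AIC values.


|AIC_A - AIC_B| = |509 - 104| = 405.
Model B is preferred (lower AIC).

405


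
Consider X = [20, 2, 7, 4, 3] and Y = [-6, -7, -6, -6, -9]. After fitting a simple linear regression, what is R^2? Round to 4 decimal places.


The fitted line is Y = -7.3857 + 0.0814*X.
SSres = 5.3519, SStot = 6.8000.
R^2 = 1 - SSres/SStot = 0.2130.

0.2130


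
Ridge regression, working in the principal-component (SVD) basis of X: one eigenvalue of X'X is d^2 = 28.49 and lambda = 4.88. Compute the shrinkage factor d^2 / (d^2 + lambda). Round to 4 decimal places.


Denominator = d^2 + lambda = 28.49 + 4.88 = 33.3700.
Shrinkage = 28.49 / 33.3700 = 0.8538.

0.8538


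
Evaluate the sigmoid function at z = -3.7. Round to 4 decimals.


Compute exp(3.7000) = 40.4473.
Sigmoid = 1 / (1 + 40.4473) = 1 / 41.4473 = 0.0241.

0.0241


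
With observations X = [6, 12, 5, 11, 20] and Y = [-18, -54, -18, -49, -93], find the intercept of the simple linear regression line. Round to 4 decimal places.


The slope is b1 = -5.1779.
Sample means are xbar = 10.8000 and ybar = -46.4000.
Intercept: b0 = -46.4000 - (-5.1779)(10.8000) = 9.5210.

9.5210


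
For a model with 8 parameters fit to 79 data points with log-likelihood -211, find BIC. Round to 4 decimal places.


k * ln(n) = 8 * ln(79) = 8 * 4.369448 = 34.955584.
-2 * loglik = -2 * (-211) = 422.
BIC = 34.955584 + 422 = 456.955584, which rounds to 456.9556.

456.9556


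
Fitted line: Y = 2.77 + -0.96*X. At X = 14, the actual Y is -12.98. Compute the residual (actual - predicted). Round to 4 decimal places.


Compute yhat = 2.77 + (-0.96)(14) = -10.6700.
Residual = actual - predicted = -12.98 - -10.6700 = -2.3100.

-2.3100


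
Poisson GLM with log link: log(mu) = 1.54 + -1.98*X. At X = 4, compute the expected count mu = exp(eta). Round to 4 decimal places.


Linear predictor: eta = 1.54 + (-1.98)(4) = -6.3800.
Expected count: mu = exp(-6.3800) = 0.0017.

0.0017


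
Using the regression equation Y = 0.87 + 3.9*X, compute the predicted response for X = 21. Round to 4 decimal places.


Plug X = 21 into Y = 0.87 + 3.9*X:
Y = 0.87 + 81.9000 = 82.7700.

82.7700


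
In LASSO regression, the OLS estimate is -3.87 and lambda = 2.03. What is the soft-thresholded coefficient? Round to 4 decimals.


|beta_OLS| = 3.87.
lambda = 2.03.
Since |beta| > lambda, coefficient = sign(beta)*(|beta| - lambda) = -1.8400.
Result = -1.8400.

-1.8400


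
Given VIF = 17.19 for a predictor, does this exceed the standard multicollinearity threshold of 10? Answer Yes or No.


The threshold is 10.
VIF = 17.19 is >= 10.
Multicollinearity indication: Yes.

Yes


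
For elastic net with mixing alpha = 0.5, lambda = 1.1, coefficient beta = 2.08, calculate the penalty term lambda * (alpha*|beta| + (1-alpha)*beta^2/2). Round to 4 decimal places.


L1 component = 0.5 * |2.08| = 1.0400.
L2 component = 0.5 * 2.08^2 / 2 = 1.0816.
Penalty = 1.1 * (1.0400 + 1.0816) = 1.1 * 2.1216 = 2.3338.

2.3338


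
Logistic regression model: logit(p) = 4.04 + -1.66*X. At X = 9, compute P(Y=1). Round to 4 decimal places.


z = 4.04 + -1.66 * 9 = -10.9000.
Sigmoid: P = 1 / (1 + exp(10.9000)) = 0.0000.

0.0000


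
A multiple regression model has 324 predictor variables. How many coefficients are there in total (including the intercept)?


Including the intercept, the model has 324 predictor coefficients + 1 intercept.
Total = 325.

325


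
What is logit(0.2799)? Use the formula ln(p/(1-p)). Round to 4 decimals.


The odds are p/(1-p) = 0.2799 / 0.7201 = 0.3887.
logit(p) = ln(0.3887) = -0.9450.

-0.9450


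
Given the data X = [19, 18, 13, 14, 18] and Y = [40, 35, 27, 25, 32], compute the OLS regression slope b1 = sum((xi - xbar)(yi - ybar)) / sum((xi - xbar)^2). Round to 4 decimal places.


First compute the means: xbar = 16.4000, ybar = 31.8000.
Then S_xx = sum((xi - xbar)^2) = 29.2000.
S_xy = sum((xi - xbar)(yi - ybar)) = 59.4000.
b1 = S_xy / S_xx = 59.4000 / 29.2000 = 2.0342.

2.0342


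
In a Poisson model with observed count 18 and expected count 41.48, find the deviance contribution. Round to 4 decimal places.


y/mu = 18/41.48 = 0.433944 (approx.), and ln(18/41.48) = -0.834840.
y * ln(y/mu) = 18 * -0.834840 = -15.027120.
y - mu = -23.48.
D = 2 * (-15.027120 - -23.48) = 16.905760, which rounds to 16.9058.

16.9058


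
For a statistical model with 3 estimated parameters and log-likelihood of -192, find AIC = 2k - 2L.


Compute:
2k = 2*3 = 6.
-2*loglik = -2*(-192) = 384.
AIC = 6 + 384 = 390.

390


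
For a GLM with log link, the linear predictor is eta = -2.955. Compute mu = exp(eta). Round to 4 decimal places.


The inverse log link gives:
mu = exp(-2.955) = 0.0521.

0.0521


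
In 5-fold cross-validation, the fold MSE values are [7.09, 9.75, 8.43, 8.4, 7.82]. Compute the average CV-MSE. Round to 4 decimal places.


Sum of fold MSEs = 41.4900.
Average = 41.4900 / 5 = 8.2980.

8.2980


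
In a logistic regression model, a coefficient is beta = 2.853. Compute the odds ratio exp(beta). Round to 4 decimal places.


exp(2.853) = 17.3397.
So the odds ratio is 17.3397.

17.3397


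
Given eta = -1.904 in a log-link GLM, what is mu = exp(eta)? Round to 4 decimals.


mu = exp(eta) = exp(-1.904).
= 0.1490.

0.1490


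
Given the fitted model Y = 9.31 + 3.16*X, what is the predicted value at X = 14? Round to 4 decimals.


Substitute X = 14 into the equation:
Y = 9.31 + 3.16 * 14 = 9.31 + 44.2400 = 53.5500.

53.5500


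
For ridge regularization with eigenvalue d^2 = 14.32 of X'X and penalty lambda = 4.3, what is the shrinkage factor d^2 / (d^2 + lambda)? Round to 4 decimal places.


d^2 + lambda = 14.32 + 4.3 = 18.6200.
Shrinkage factor = 14.32/18.6200 = 0.7691.

0.7691


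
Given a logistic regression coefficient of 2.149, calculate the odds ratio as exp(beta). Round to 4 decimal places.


The odds ratio is computed as:
OR = e^(2.149) = 8.5763.

8.5763


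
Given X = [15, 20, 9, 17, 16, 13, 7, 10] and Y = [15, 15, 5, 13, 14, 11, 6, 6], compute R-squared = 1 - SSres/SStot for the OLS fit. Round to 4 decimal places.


Fit the OLS line: b0 = -1.3191, b1 = 0.8930.
SSres = 19.9220.
SStot = 129.8750.
R^2 = 1 - 19.9220/129.8750 = 0.8466.

0.8466


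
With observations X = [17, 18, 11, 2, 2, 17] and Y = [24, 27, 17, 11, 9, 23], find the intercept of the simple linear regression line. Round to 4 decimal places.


Compute b1 = 0.9635 from the OLS formula.
With xbar = 11.1667 and ybar = 18.5000, the intercept is:
b0 = 18.5000 - 0.9635 * 11.1667 = 7.7413.

7.7413


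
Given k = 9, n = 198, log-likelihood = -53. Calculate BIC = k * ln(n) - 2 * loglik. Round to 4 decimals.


k * ln(n) = 9 * ln(198) = 9 * 5.288267 = 47.594403.
-2 * loglik = -2 * (-53) = 106.
BIC = 47.594403 + 106 = 153.594403, which rounds to 153.5944.

153.5944


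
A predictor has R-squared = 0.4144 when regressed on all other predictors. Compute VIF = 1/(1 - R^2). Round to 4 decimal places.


Denominator: 1 - 0.4144 = 0.5856.
VIF = 1 / 0.5856 = 1.7077.

1.7077


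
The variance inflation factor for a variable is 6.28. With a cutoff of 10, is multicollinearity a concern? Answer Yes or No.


Check: VIF = 6.28 vs threshold = 10.
Since 6.28 < 10, the answer is No.

No


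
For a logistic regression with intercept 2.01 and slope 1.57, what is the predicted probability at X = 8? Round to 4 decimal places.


Compute z = 2.01 + (1.57)(8) = 14.5700.
exp(-z) = 0.0000.
P = 1/(1 + 0.0000) = 1.0000.

1.0000


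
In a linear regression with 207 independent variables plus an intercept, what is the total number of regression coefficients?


Including the intercept, the model has 207 predictor coefficients + 1 intercept.
Total = 208.

208


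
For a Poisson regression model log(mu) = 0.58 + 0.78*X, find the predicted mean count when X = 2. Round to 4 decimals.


Linear predictor: eta = 0.58 + (0.78)(2) = 2.1400.
Expected count: mu = exp(2.1400) = 8.4994.

8.4994


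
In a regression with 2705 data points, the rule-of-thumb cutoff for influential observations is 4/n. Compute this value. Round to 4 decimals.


Using the rule of thumb:
Threshold = 4 / 2705 = 0.0015.

0.0015


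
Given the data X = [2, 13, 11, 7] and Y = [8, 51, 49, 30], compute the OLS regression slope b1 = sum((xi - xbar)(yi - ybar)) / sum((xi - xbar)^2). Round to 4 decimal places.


First compute the means: xbar = 8.2500, ybar = 34.5000.
Then S_xx = sum((xi - xbar)^2) = 70.7500.
S_xy = sum((xi - xbar)(yi - ybar)) = 289.5000.
b1 = S_xy / S_xx = 289.5000 / 70.7500 = 4.0919.

4.0919


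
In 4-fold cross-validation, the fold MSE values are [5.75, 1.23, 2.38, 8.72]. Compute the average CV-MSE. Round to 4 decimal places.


Total MSE across folds = 18.0800.
CV-MSE = 18.0800/4 = 4.5200.

4.5200


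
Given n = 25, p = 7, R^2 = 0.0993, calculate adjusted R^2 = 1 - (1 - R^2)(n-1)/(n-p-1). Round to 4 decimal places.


Using the formula:
(1 - 0.0993) = 0.9007.
Multiply by 24/17: 0.9007 * 24 = 21.6168, then 21.6168 / 17 = 1.2716.
Adj R^2 = 1 - 1.2716 = -0.2716.

-0.2716


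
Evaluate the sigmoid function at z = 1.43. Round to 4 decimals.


First, exp(-1.4300) = 0.2393.
Then sigma(z) = 1/(1 + 0.2393) = 0.8069.

0.8069


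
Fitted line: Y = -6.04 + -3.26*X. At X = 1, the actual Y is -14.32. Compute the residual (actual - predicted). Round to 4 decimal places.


Fitted value at X = 1 is yhat = -6.04 + -3.26*1 = -9.3000.
Residual = -14.32 - -9.3000 = -5.0200.

-5.0200


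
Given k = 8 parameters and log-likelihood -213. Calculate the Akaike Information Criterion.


Compute:
2k = 2*8 = 16.
-2*loglik = -2*(-213) = 426.
AIC = 16 + 426 = 442.

442


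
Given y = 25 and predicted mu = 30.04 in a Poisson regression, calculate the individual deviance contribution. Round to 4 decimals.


First: ln(25/30.04) = -0.183654.
Then: 25 * -0.183654 = -4.591350.
y - mu = 25 - 30.04 = -5.04.
D = 2(-4.591350 - -5.04) = 0.897300, which rounds to 0.8973.

0.8973


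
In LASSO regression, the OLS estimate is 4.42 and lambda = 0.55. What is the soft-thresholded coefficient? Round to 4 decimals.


|beta_OLS| = 4.42.
lambda = 0.55.
Since |beta| > lambda, coefficient = sign(beta)*(|beta| - lambda) = 3.8700.
Result = 3.8700.

3.8700


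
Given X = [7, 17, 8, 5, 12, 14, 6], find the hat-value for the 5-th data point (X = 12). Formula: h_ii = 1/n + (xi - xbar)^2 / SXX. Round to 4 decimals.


Mean of X: xbar = 9.8571.
SXX = 122.8571.
For X = 12: h = 1/7 + (12 - 9.8571)^2/122.8571 = 0.1802.

0.1802


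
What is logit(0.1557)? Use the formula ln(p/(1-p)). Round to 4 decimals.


1 - p = 0.8443.
p/(1-p) = 0.1844.
logit = ln(0.1844) = -1.6906.

-1.6906


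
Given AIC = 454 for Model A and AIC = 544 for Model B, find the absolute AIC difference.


Absolute difference = |454 - 544| = 90.
The model with lower AIC (A) is preferred.

90


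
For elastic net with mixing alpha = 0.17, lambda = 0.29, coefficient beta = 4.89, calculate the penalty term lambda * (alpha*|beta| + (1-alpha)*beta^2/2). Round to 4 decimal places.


alpha * |beta| = 0.17 * 4.89 = 0.8313.
(1-alpha) * beta^2/2 = 0.83 * 23.9121/2 = 9.9235.
Total = 0.29 * (0.8313 + 9.9235) = 3.1189.

3.1189


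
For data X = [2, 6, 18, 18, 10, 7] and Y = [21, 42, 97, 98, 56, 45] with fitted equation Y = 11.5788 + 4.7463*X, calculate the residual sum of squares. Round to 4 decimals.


Predicted values from Y = 11.5788 + 4.7463*X.
Residuals: [-0.0714, 1.9434, -0.0122, 0.9878, -3.0418, 0.1971].
SSres = 14.0492.

14.0492


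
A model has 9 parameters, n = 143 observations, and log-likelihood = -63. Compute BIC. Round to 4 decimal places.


k * ln(n) = 9 * ln(143) = 9 * 4.962845 = 44.665605.
-2 * loglik = -2 * (-63) = 126.
BIC = 44.665605 + 126 = 170.665605, which rounds to 170.6656.

170.6656


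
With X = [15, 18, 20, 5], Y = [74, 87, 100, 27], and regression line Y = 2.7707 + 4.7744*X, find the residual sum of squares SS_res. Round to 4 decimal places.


For each point, residual = actual - predicted.
Residuals: [-0.3867, -1.7099, 1.7413, 0.3573].
Sum of squared residuals = 6.2331.

6.2331


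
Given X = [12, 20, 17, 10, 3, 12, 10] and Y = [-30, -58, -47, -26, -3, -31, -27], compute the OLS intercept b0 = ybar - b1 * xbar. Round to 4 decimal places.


Compute b1 = -3.1798 from the OLS formula.
With xbar = 12.0000 and ybar = -31.7143, the intercept is:
b0 = -31.7143 - -3.1798 * 12.0000 = 6.4430.

6.4430


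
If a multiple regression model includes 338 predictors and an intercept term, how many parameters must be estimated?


Total coefficients = number of predictors + 1 (for the intercept).
= 338 + 1 = 339.

339


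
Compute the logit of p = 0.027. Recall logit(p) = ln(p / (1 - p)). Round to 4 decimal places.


1 - p = 0.973.
p/(1-p) = 0.0277.
logit = ln(0.0277) = -3.5845.

-3.5845


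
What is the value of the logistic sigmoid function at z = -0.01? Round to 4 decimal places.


exp(0.0100) = 1.0101.
1 + exp(-z) = 2.0101.
sigmoid = 1/2.0101 = 0.4975.

0.4975


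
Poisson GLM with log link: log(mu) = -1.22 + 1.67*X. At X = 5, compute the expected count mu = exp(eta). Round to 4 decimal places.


Linear predictor: eta = -1.22 + (1.67)(5) = 7.1300.
Expected count: mu = exp(7.1300) = 1248.8770.

1248.8770


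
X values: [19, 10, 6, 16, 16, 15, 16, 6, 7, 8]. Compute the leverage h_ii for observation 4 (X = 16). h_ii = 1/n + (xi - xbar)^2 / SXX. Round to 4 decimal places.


Compute xbar = 11.9000 with n = 10 observations.
SXX = 222.9000.
Leverage = 1/10 + (16 - 11.9000)^2/222.9000 = 0.1754.

0.1754


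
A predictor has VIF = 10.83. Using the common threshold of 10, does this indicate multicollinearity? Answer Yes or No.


The threshold is 10.
VIF = 10.83 is >= 10.
Multicollinearity indication: Yes.

Yes


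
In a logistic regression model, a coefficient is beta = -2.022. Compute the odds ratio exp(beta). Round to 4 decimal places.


exp(-2.022) = 0.1324.
So the odds ratio is 0.1324.

0.1324


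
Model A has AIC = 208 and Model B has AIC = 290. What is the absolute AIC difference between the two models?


Compute |208 - 290| = 82.
Model A has the smaller AIC.

82


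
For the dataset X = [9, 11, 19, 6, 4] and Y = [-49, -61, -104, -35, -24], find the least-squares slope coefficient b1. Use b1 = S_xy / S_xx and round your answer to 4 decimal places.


First compute the means: xbar = 9.8000, ybar = -54.6000.
Then S_xx = sum((xi - xbar)^2) = 134.8000.
S_xy = sum((xi - xbar)(yi - ybar)) = -718.6000.
b1 = S_xy / S_xx = -718.6000 / 134.8000 = -5.3309.

-5.3309


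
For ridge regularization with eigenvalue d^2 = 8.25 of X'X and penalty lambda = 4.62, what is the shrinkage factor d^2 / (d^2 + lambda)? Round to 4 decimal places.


Denominator = d^2 + lambda = 8.25 + 4.62 = 12.8700.
Shrinkage = 8.25 / 12.8700 = 0.6410.

0.6410


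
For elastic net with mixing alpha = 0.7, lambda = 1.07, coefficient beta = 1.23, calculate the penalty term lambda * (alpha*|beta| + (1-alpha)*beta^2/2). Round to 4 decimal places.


L1 component = 0.7 * |1.23| = 0.8610.
L2 component = 0.3 * 1.23^2 / 2 = 0.2269.
Penalty = 1.07 * (0.8610 + 0.2269) = 1.07 * 1.0879 = 1.1641.

1.1641


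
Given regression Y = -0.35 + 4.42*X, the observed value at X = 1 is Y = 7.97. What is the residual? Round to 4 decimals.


Predicted = -0.35 + 4.42 * 1 = 4.0700.
Residual = 7.97 - 4.0700 = 3.9000.

3.9000


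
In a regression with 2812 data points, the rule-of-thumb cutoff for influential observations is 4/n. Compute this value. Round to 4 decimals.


Cook's distance cutoff = 4/n = 4/2812.
= 0.0014.

0.0014


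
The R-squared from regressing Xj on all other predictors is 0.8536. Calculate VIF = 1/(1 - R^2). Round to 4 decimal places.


VIF = 1 / (1 - 0.8536).
= 1 / 0.1464 = 6.8306.

6.8306


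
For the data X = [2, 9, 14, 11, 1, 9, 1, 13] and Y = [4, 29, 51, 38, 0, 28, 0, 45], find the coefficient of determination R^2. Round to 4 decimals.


The fitted line is Y = -4.1360 + 3.8015*X.
SSres = 9.8346, SStot = 2957.8750.
R^2 = 1 - SSres/SStot = 0.9967.

0.9967


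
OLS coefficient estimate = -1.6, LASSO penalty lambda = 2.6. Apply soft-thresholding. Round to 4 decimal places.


|beta_OLS| = 1.6.
lambda = 2.6.
Since |beta| <= lambda, the coefficient is set to 0.
Result = 0.0000.

0.0000


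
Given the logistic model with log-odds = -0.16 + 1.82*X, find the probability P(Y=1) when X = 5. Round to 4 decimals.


Linear predictor: z = -0.16 + 1.82 * 5 = 8.9400.
P = 1/(1 + exp(-8.9400)) = 1/(1 + 0.0001) = 0.9999.

0.9999


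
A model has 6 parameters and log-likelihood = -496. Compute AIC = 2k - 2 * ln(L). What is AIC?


AIC = 2*6 - 2*(-496).
= 12 + 992 = 1004.

1004


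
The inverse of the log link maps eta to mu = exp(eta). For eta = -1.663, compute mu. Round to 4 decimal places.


The inverse log link gives:
mu = exp(-1.663) = 0.1896.

0.1896


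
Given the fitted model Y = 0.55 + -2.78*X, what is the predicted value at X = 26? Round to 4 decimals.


Plug X = 26 into Y = 0.55 + -2.78*X:
Y = 0.55 + -72.2800 = -71.7300.

-71.7300


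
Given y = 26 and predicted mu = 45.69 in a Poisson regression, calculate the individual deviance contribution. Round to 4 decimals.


Compute y*ln(y/mu) = 26*ln(26/45.69) = 26*-0.563783 = -14.658358.
y - mu = -19.69.
D = 2*(-14.658358 - (-19.69)) = 10.063284, which rounds to 10.0633.

10.0633


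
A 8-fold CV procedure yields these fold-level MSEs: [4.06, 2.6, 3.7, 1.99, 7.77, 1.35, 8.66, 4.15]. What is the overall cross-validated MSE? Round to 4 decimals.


Add all fold MSEs: 34.2800.
Divide by k = 8: 34.2800/8 = 4.2850.

4.2850


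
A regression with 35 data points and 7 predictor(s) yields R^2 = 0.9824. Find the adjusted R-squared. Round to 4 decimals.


Using the formula:
(1 - 0.9824) = 0.0176.
Multiply by 34/27: 0.0176 * 34 = 0.5984, then 0.5984 / 27 = 0.0222.
Adj R^2 = 1 - 0.0222 = 0.9778.

0.9778


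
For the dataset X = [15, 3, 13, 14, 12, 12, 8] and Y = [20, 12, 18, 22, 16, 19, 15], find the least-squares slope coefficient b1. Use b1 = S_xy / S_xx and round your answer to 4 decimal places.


The sample means are xbar = 11.0000 and ybar = 17.4286.
Compute S_xx = 104.0000 and S_xy = 76.0000.
Slope b1 = S_xy / S_xx = 76.0000 / 104.0000 = 0.7308.

0.7308


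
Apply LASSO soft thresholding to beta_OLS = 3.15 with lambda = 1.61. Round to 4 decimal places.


Check: |3.15| = 3.15 vs lambda = 1.61.
Since |beta| > lambda, coefficient = sign(beta)*(|beta| - lambda) = 1.5400.
Soft-thresholded coefficient = 1.5400.

1.5400


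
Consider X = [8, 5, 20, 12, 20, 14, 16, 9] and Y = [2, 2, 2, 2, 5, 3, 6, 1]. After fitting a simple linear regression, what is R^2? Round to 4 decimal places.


Fit the OLS line: b0 = 0.5666, b1 = 0.1776.
SSres = 14.1273.
SStot = 20.8750.
R^2 = 1 - 14.1273/20.8750 = 0.3232.

0.3232


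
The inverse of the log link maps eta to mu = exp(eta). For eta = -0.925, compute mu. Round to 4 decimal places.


mu = exp(eta) = exp(-0.925).
= 0.3965.

0.3965


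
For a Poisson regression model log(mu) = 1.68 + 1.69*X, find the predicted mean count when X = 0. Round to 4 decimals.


Linear predictor: eta = 1.68 + (1.69)(0) = 1.6800.
Expected count: mu = exp(1.6800) = 5.3656.

5.3656


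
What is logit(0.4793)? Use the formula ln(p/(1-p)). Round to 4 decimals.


Compute the odds: 0.4793/0.5207 = 0.9205.
Take the natural log: ln(0.9205) = -0.0828.

-0.0828


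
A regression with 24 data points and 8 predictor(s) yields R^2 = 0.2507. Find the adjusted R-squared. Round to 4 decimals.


Plug in: Adj R^2 = 1 - (1 - 0.2507) * 23/15.
= 1 - 0.7493 * 23/15
= 1 - 17.2339 / 15
= 1 - 1.1489 = -0.1489.

-0.1489


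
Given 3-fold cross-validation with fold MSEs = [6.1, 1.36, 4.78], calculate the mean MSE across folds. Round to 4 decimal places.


Total MSE across folds = 12.2400.
CV-MSE = 12.2400/3 = 4.0800.

4.0800


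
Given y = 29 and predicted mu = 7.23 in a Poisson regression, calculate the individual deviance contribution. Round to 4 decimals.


y/mu = 29/7.23 = 4.011065 (approx.), and ln(29/7.23) = 1.389057.
y * ln(y/mu) = 29 * 1.389057 = 40.282653.
y - mu = 21.77.
D = 2 * (40.282653 - 21.77) = 37.025306, which rounds to 37.0253.

37.0253


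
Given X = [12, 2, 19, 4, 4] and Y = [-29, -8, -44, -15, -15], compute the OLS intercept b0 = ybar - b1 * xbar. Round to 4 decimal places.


Compute b1 = -2.0010 from the OLS formula.
With xbar = 8.2000 and ybar = -22.2000, the intercept is:
b0 = -22.2000 - -2.0010 * 8.2000 = -5.7920.

-5.7920


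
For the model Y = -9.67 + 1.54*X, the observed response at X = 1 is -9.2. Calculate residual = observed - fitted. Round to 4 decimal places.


Compute yhat = -9.67 + (1.54)(1) = -8.1300.
Residual = actual - predicted = -9.2 - -8.1300 = -1.0700.

-1.0700


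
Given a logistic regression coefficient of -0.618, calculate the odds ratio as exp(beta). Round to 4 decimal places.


Odds ratio = exp(beta) = exp(-0.618).
= 0.5390.

0.5390


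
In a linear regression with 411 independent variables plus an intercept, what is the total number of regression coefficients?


Total coefficients = number of predictors + 1 (for the intercept).
= 411 + 1 = 412.

412


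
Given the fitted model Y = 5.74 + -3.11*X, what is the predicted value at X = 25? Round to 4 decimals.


Plug X = 25 into Y = 5.74 + -3.11*X:
Y = 5.74 + -77.7500 = -72.0100.

-72.0100


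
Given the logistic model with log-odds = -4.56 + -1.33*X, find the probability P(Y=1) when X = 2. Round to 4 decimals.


z = -4.56 + -1.33 * 2 = -7.2200.
Sigmoid: P = 1 / (1 + exp(7.2200)) = 0.0007.

0.0007


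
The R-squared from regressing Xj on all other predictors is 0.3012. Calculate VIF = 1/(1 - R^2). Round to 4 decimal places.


Denominator: 1 - 0.3012 = 0.6988.
VIF = 1 / 0.6988 = 1.4310.

1.4310


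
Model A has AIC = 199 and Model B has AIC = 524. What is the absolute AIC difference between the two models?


Absolute difference = |199 - 524| = 325.
The model with lower AIC (A) is preferred.

325


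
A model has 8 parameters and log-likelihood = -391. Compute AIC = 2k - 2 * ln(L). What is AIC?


AIC = 2k - 2*loglik = 2(8) - 2(-391).
= 16 + 782 = 798.

798


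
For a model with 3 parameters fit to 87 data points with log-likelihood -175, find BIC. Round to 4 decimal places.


Compute k*ln(n) = 3*ln(87) = 3*4.465908 = 13.397724.
Then -2*loglik = 350.
BIC = 13.397724 + 350 = 363.397724, which rounds to 363.3977.

363.3977


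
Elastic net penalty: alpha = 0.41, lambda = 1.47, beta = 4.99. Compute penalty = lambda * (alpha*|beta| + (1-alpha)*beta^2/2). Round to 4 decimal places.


L1 component = 0.41 * |4.99| = 2.0459.
L2 component = 0.59 * 4.99^2 / 2 = 7.3455.
Penalty = 1.47 * (2.0459 + 7.3455) = 1.47 * 9.3914 = 13.8054.

13.8054


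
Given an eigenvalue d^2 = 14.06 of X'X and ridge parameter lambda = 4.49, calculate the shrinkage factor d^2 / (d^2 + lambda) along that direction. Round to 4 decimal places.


Denominator = d^2 + lambda = 14.06 + 4.49 = 18.5500.
Shrinkage = 14.06 / 18.5500 = 0.7580.

0.7580


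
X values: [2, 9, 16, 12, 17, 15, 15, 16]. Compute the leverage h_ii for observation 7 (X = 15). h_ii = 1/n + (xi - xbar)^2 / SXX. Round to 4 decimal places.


Mean of X: xbar = 12.7500.
SXX = 179.5000.
For X = 15: h = 1/8 + (15 - 12.7500)^2/179.5000 = 0.1532.

0.1532


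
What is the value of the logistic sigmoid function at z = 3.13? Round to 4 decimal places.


exp(-3.1300) = 0.0437.
1 + exp(-z) = 1.0437.
sigmoid = 1/1.0437 = 0.9581.

0.9581


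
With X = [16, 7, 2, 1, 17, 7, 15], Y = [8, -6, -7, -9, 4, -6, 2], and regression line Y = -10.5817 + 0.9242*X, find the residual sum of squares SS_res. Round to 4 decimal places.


Compute predicted values, then residuals = yi - yhat_i.
Residuals: [3.7945, -1.8877, 1.7333, 0.6575, -1.1297, -1.8877, -1.2813].
SSres = sum(residual^2) = 27.8796.

27.8796
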